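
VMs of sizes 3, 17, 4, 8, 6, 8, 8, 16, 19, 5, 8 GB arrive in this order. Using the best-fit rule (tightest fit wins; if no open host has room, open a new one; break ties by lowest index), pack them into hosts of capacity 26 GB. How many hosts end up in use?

  3 → host 1 (new)  [load 3/26]
  17 → host 1  [load 20/26]
  4 → host 1  [load 24/26]
  8 → host 2 (new)  [load 8/26]
  6 → host 2  [load 14/26]
  8 → host 2  [load 22/26]
  8 → host 3 (new)  [load 8/26]
  16 → host 3  [load 24/26]
  19 → host 4 (new)  [load 19/26]
  5 → host 4  [load 24/26]
  8 → host 5 (new)  [load 8/26]
5 hosts opened.

5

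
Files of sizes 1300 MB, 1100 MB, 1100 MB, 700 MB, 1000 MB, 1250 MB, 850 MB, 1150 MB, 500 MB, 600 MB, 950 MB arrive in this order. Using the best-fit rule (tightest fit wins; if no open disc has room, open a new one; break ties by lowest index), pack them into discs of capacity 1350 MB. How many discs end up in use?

  1300 → disc 1 (new)  [load 1300/1350]
  1100 → disc 2 (new)  [load 1100/1350]
  1100 → disc 3 (new)  [load 1100/1350]
  700 → disc 4 (new)  [load 700/1350]
  1000 → disc 5 (new)  [load 1000/1350]
  1250 → disc 6 (new)  [load 1250/1350]
  850 → disc 7 (new)  [load 850/1350]
  1150 → disc 8 (new)  [load 1150/1350]
  500 → disc 7  [load 1350/1350]
  600 → disc 4  [load 1300/1350]
  950 → disc 9 (new)  [load 950/1350]
9 discs opened.

9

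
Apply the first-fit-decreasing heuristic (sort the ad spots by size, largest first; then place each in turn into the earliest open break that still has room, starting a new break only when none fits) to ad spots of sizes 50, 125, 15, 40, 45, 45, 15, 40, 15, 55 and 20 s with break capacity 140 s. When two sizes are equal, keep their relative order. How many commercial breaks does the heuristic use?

Sorted descending: 125, 55, 50, 45, 45, 40, 40, 20, 15, 15, 15.
  125 → break 1 (new)  [load 125/140]
  55 → break 2 (new)  [load 55/140]
  50 → break 2  [load 105/140]
  45 → break 3 (new)  [load 45/140]
  45 → break 3  [load 90/140]
  40 → break 3  [load 130/140]
  40 → break 4 (new)  [load 40/140]
  20 → break 2  [load 125/140]
  15 → break 1  [load 140/140]
  15 → break 2  [load 140/140]
  15 → break 4  [load 55/140]
4 commercial breaks opened.

4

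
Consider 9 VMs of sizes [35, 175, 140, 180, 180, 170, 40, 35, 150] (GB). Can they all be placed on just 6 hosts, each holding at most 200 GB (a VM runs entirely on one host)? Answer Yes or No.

No

Total = 1105 GB; ⌈1105/200⌉ = 6.
The bound of 6 does not rule out 6, but exhaustive search shows no assignment into 6 hosts of capacity 200 GB exists — the minimum is 7.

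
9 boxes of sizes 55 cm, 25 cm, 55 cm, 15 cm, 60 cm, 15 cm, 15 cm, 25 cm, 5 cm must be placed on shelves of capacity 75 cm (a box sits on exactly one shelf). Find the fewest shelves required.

4

Total = 60 + 55 + 55 + 25 + 25 + 15 + 15 + 15 + 5 = 270 cm.
Lower bound: ⌈270/75⌉ = 4 shelves.
A packing using 4 shelves:
  shelf 1: 60 + 15 = 75
  shelf 2: 55 + 15 + 5 = 75
  shelf 3: 55 + 15 = 70
  shelf 4: 25 + 25 = 50
This matches the lower bound, so 4 is optimal.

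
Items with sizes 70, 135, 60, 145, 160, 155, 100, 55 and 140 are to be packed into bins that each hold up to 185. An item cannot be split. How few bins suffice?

7

Total = 160 + 155 + 145 + 140 + 135 + 100 + 70 + 60 + 55 = 1020.
Lower bound: ⌈1020/185⌉ = 6 bins.
A packing using 7 bins:
  bin 1: 160 = 160
  bin 2: 155 = 155
  bin 3: 145 = 145
  bin 4: 140 = 140
  bin 5: 135 = 135
  bin 6: 100 + 70 = 170
  bin 7: 60 + 55 = 115
No arrangement into 6 bins stays within capacity, so 7 is optimal.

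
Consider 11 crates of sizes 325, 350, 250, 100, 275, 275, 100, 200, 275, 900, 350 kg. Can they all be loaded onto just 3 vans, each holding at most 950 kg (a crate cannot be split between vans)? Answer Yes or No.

No

Total = 3400 kg; ⌈3400/950⌉ = 4.
At least 4 vans are required, but only 3 are allowed.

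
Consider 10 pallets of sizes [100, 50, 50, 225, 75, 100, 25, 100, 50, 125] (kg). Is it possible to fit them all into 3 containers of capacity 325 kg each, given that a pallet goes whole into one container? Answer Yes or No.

A valid assignment using 3 containers:
  container 1: 225 + 100 = 325
  container 2: 125 + 100 + 100 = 325
  container 3: 75 + 50 + 50 + 50 + 25 = 250
Every load is within 325 kg, so 3 containers suffice.

Yes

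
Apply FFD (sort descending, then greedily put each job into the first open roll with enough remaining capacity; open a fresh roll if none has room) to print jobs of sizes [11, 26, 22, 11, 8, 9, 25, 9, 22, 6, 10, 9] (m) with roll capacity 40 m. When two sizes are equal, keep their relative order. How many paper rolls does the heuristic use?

5

Sorted descending: 26, 25, 22, 22, 11, 11, 10, 9, 9, 9, 8, 6.
  26 → roll 1 (new)  [load 26/40]
  25 → roll 2 (new)  [load 25/40]
  22 → roll 3 (new)  [load 22/40]
  22 → roll 4 (new)  [load 22/40]
  11 → roll 1  [load 37/40]
  11 → roll 2  [load 36/40]
  10 → roll 3  [load 32/40]
  9 → roll 4  [load 31/40]
  9 → roll 4  [load 40/40]
  9 → roll 5 (new)  [load 9/40]
  8 → roll 3  [load 40/40]
  6 → roll 5  [load 15/40]
5 paper rolls opened.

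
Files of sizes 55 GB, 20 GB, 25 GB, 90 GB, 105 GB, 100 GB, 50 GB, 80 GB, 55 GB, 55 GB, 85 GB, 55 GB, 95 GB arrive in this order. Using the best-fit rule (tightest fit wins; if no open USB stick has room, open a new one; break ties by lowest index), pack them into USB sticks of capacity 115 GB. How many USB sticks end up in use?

9

  55 → USB stick 1 (new)  [load 55/115]
  20 → USB stick 1  [load 75/115]
  25 → USB stick 1  [load 100/115]
  90 → USB stick 2 (new)  [load 90/115]
  105 → USB stick 3 (new)  [load 105/115]
  100 → USB stick 4 (new)  [load 100/115]
  50 → USB stick 5 (new)  [load 50/115]
  80 → USB stick 6 (new)  [load 80/115]
  55 → USB stick 5  [load 105/115]
  55 → USB stick 7 (new)  [load 55/115]
  85 → USB stick 8 (new)  [load 85/115]
  55 → USB stick 7  [load 110/115]
  95 → USB stick 9 (new)  [load 95/115]
9 USB sticks opened.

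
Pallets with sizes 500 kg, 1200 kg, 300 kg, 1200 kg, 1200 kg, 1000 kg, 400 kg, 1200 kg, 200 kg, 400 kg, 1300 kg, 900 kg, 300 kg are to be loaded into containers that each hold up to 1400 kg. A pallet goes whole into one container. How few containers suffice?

Total = 1300 + 1200 + 1200 + 1200 + 1200 + 1000 + 900 + 500 + 400 + 400 + 300 + 300 + 200 = 10100 kg.
Lower bound: ⌈10100/1400⌉ = 8 containers.
A packing using 8 containers:
  container 1: 1300 = 1300
  container 2: 1200 + 200 = 1400
  container 3: 1200 = 1200
  container 4: 1200 = 1200
  container 5: 1200 = 1200
  container 6: 1000 + 400 = 1400
  container 7: 900 + 500 = 1400
  container 8: 400 + 300 + 300 = 1000
This matches the lower bound, so 8 is optimal.

8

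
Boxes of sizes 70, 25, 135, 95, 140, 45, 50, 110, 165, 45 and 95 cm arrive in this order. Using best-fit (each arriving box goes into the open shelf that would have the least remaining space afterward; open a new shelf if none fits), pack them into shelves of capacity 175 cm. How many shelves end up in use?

7

  70 → shelf 1 (new)  [load 70/175]
  25 → shelf 1  [load 95/175]
  135 → shelf 2 (new)  [load 135/175]
  95 → shelf 3 (new)  [load 95/175]
  140 → shelf 4 (new)  [load 140/175]
  45 → shelf 1  [load 140/175]
  50 → shelf 3  [load 145/175]
  110 → shelf 5 (new)  [load 110/175]
  165 → shelf 6 (new)  [load 165/175]
  45 → shelf 5  [load 155/175]
  95 → shelf 7 (new)  [load 95/175]
7 shelves opened.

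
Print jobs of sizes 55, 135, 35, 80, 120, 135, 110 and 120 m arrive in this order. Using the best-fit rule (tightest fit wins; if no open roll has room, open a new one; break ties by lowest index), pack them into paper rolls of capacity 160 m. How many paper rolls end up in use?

7

  55 → roll 1 (new)  [load 55/160]
  135 → roll 2 (new)  [load 135/160]
  35 → roll 1  [load 90/160]
  80 → roll 3 (new)  [load 80/160]
  120 → roll 4 (new)  [load 120/160]
  135 → roll 5 (new)  [load 135/160]
  110 → roll 6 (new)  [load 110/160]
  120 → roll 7 (new)  [load 120/160]
7 paper rolls opened.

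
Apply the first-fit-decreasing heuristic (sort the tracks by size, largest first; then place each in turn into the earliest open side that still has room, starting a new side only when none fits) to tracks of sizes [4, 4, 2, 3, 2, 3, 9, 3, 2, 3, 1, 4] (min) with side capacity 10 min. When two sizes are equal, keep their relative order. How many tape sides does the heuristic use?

4

Sorted descending: 9, 4, 4, 4, 3, 3, 3, 3, 2, 2, 2, 1.
  9 → side 1 (new)  [load 9/10]
  4 → side 2 (new)  [load 4/10]
  4 → side 2  [load 8/10]
  4 → side 3 (new)  [load 4/10]
  3 → side 3  [load 7/10]
  3 → side 3  [load 10/10]
  3 → side 4 (new)  [load 3/10]
  3 → side 4  [load 6/10]
  2 → side 2  [load 10/10]
  2 → side 4  [load 8/10]
  2 → side 4  [load 10/10]
  1 → side 1  [load 10/10]
4 tape sides opened.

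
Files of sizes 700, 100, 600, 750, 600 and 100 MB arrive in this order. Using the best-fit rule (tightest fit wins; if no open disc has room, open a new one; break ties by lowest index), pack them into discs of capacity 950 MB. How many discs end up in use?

  700 → disc 1 (new)  [load 700/950]
  100 → disc 1  [load 800/950]
  600 → disc 2 (new)  [load 600/950]
  750 → disc 3 (new)  [load 750/950]
  600 → disc 4 (new)  [load 600/950]
  100 → disc 1  [load 900/950]
4 discs opened.

4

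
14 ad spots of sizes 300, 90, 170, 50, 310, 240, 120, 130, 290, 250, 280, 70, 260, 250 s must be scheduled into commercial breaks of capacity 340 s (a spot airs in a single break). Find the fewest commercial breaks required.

Total = 310 + 300 + 290 + 280 + 260 + 250 + 250 + 240 + 170 + 130 + 120 + 90 + 70 + 50 = 2810 s.
Lower bound: ⌈2810/340⌉ = 9 commercial breaks.
A packing using 10 commercial breaks:
  break 1: 310 = 310
  break 2: 300 = 300
  break 3: 290 + 50 = 340
  break 4: 280 = 280
  break 5: 260 + 70 = 330
  break 6: 250 + 90 = 340
  break 7: 250 = 250
  break 8: 240 = 240
  break 9: 170 + 130 = 300
  break 10: 120 = 120
No arrangement into 9 commercial breaks stays within capacity, so 10 is optimal.

10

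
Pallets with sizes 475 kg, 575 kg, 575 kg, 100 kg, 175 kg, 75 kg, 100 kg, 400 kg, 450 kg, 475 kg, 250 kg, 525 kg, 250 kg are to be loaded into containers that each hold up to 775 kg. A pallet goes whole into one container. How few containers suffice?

7

Total = 575 + 575 + 525 + 475 + 475 + 450 + 400 + 250 + 250 + 175 + 100 + 100 + 75 = 4425 kg.
Lower bound: ⌈4425/775⌉ = 6 containers.
Also, 7 pallets each exceed 775/2 kg, and no two of those can share a container, so at least 7 containers are needed.
A packing using 7 containers:
  container 1: 575 + 175 = 750
  container 2: 575 + 100 + 100 = 775
  container 3: 525 + 250 = 775
  container 4: 475 + 250 = 725
  container 5: 475 + 75 = 550
  container 6: 450 = 450
  container 7: 400 = 400
This matches the lower bound, so 7 is optimal.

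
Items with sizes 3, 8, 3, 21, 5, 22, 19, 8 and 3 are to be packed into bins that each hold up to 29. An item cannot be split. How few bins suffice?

4

Total = 22 + 21 + 19 + 8 + 8 + 5 + 3 + 3 + 3 = 92.
Lower bound: ⌈92/29⌉ = 4 bins.
A packing using 4 bins:
  bin 1: 22 + 5 = 27
  bin 2: 21 + 8 = 29
  bin 3: 19 + 8 = 27
  bin 4: 3 + 3 + 3 = 9
This matches the lower bound, so 4 is optimal.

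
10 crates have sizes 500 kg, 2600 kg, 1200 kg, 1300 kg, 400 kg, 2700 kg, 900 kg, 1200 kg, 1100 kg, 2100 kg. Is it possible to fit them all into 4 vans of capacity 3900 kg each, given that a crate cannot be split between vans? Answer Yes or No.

Yes

A valid assignment using 4 vans:
  van 1: 2700 + 1200 = 3900
  van 2: 2600 + 1300 = 3900
  van 3: 2100 + 1200 + 500 = 3800
  van 4: 1100 + 900 + 400 = 2400
Every load is within 3900 kg, so 4 vans suffice.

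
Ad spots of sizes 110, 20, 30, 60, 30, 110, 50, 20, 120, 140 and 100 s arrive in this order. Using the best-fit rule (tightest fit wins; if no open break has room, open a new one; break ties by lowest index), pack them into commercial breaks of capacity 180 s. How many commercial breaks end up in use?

  110 → break 1 (new)  [load 110/180]
  20 → break 1  [load 130/180]
  30 → break 1  [load 160/180]
  60 → break 2 (new)  [load 60/180]
  30 → break 2  [load 90/180]
  110 → break 3 (new)  [load 110/180]
  50 → break 3  [load 160/180]
  20 → break 1  [load 180/180]
  120 → break 4 (new)  [load 120/180]
  140 → break 5 (new)  [load 140/180]
  100 → break 6 (new)  [load 100/180]
6 commercial breaks opened.

6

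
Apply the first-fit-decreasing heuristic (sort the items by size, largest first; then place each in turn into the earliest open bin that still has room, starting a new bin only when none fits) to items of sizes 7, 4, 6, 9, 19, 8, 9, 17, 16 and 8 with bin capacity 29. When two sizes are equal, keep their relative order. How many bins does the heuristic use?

4

Sorted descending: 19, 17, 16, 9, 9, 8, 8, 7, 6, 4.
  19 → bin 1 (new)  [load 19/29]
  17 → bin 2 (new)  [load 17/29]
  16 → bin 3 (new)  [load 16/29]
  9 → bin 1  [load 28/29]
  9 → bin 2  [load 26/29]
  8 → bin 3  [load 24/29]
  8 → bin 4 (new)  [load 8/29]
  7 → bin 4  [load 15/29]
  6 → bin 4  [load 21/29]
  4 → bin 3  [load 28/29]
4 bins opened.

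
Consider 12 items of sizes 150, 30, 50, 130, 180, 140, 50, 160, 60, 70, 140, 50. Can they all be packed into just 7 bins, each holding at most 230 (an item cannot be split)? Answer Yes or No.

A valid assignment using 6 bins:
  bin 1: 180 + 50 = 230
  bin 2: 160 + 70 = 230
  bin 3: 150 + 60 = 210
  bin 4: 140 + 50 + 30 = 220
  bin 5: 140 + 50 = 190
  bin 6: 130 = 130
That uses only 6 ≤ 7, so 7 bins are enough.

Yes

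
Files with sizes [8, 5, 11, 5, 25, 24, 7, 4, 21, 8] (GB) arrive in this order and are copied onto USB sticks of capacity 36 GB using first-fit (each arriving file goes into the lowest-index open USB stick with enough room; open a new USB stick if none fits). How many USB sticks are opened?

4

  8 → USB stick 1 (new)  [load 8/36]
  5 → USB stick 1  [load 13/36]
  11 → USB stick 1  [load 24/36]
  5 → USB stick 1  [load 29/36]
  25 → USB stick 2 (new)  [load 25/36]
  24 → USB stick 3 (new)  [load 24/36]
  7 → USB stick 1  [load 36/36]
  4 → USB stick 2  [load 29/36]
  21 → USB stick 4 (new)  [load 21/36]
  8 → USB stick 3  [load 32/36]
4 USB sticks opened.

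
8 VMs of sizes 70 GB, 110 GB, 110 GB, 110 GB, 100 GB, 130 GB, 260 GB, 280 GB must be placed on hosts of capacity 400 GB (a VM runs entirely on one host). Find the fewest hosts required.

Total = 280 + 260 + 130 + 110 + 110 + 110 + 100 + 70 = 1170 GB.
Lower bound: ⌈1170/400⌉ = 3 hosts.
A packing using 3 hosts:
  host 1: 280 + 110 = 390
  host 2: 260 + 130 = 390
  host 3: 110 + 110 + 100 + 70 = 390
This matches the lower bound, so 3 is optimal.

3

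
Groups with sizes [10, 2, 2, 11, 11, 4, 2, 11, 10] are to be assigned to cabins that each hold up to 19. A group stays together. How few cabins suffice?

5

Total = 11 + 11 + 11 + 10 + 10 + 4 + 2 + 2 + 2 = 63.
Lower bound: ⌈63/19⌉ = 4 cabins.
Also, 5 groups each exceed 19/2, and no two of those can share a cabin, so at least 5 cabins are needed.
A packing using 5 cabins:
  cabin 1: 11 + 4 + 2 + 2 = 19
  cabin 2: 11 + 2 = 13
  cabin 3: 11 = 11
  cabin 4: 10 = 10
  cabin 5: 10 = 10
This matches the lower bound, so 5 is optimal.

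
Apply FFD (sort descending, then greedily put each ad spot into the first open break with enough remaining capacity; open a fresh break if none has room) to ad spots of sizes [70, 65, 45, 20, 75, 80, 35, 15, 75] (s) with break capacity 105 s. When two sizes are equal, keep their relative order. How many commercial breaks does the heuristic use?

Sorted descending: 80, 75, 75, 70, 65, 45, 35, 20, 15.
  80 → break 1 (new)  [load 80/105]
  75 → break 2 (new)  [load 75/105]
  75 → break 3 (new)  [load 75/105]
  70 → break 4 (new)  [load 70/105]
  65 → break 5 (new)  [load 65/105]
  45 → break 6 (new)  [load 45/105]
  35 → break 4  [load 105/105]
  20 → break 1  [load 100/105]
  15 → break 2  [load 90/105]
6 commercial breaks opened.

6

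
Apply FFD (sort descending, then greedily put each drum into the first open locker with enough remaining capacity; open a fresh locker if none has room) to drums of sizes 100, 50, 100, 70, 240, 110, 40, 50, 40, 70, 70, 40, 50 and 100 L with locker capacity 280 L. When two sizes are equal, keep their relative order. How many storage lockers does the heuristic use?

5

Sorted descending: 240, 110, 100, 100, 100, 70, 70, 70, 50, 50, 50, 40, 40, 40.
  240 → locker 1 (new)  [load 240/280]
  110 → locker 2 (new)  [load 110/280]
  100 → locker 2  [load 210/280]
  100 → locker 3 (new)  [load 100/280]
  100 → locker 3  [load 200/280]
  70 → locker 2  [load 280/280]
  70 → locker 3  [load 270/280]
  70 → locker 4 (new)  [load 70/280]
  50 → locker 4  [load 120/280]
  50 → locker 4  [load 170/280]
  50 → locker 4  [load 220/280]
  40 → locker 1  [load 280/280]
  40 → locker 4  [load 260/280]
  40 → locker 5 (new)  [load 40/280]
5 storage lockers opened.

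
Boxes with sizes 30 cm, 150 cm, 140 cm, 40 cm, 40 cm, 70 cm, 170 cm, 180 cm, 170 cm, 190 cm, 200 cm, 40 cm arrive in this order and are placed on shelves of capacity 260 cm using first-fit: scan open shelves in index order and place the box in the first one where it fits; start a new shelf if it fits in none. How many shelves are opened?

7

  30 → shelf 1 (new)  [load 30/260]
  150 → shelf 1  [load 180/260]
  140 → shelf 2 (new)  [load 140/260]
  40 → shelf 1  [load 220/260]
  40 → shelf 1  [load 260/260]
  70 → shelf 2  [load 210/260]
  170 → shelf 3 (new)  [load 170/260]
  180 → shelf 4 (new)  [load 180/260]
  170 → shelf 5 (new)  [load 170/260]
  190 → shelf 6 (new)  [load 190/260]
  200 → shelf 7 (new)  [load 200/260]
  40 → shelf 2  [load 250/260]
7 shelves opened.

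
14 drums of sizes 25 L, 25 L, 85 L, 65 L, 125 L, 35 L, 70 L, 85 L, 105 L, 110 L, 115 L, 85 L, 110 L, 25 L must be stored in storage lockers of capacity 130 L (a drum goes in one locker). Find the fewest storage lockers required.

10

Total = 125 + 115 + 110 + 110 + 105 + 85 + 85 + 85 + 70 + 65 + 35 + 25 + 25 + 25 = 1065 L.
Lower bound: ⌈1065/130⌉ = 9 storage lockers.
A packing using 10 storage lockers:
  locker 1: 125 = 125
  locker 2: 115 = 115
  locker 3: 110 = 110
  locker 4: 110 = 110
  locker 5: 105 + 25 = 130
  locker 6: 85 + 35 = 120
  locker 7: 85 + 25 = 110
  locker 8: 85 + 25 = 110
  locker 9: 70 = 70
  locker 10: 65 = 65
No arrangement into 9 storage lockers stays within capacity, so 10 is optimal.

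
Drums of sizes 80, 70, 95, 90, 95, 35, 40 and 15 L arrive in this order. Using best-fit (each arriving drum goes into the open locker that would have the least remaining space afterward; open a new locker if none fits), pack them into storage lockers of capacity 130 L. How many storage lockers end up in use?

5

  80 → locker 1 (new)  [load 80/130]
  70 → locker 2 (new)  [load 70/130]
  95 → locker 3 (new)  [load 95/130]
  90 → locker 4 (new)  [load 90/130]
  95 → locker 5 (new)  [load 95/130]
  35 → locker 3  [load 130/130]
  40 → locker 4  [load 130/130]
  15 → locker 5  [load 110/130]
5 storage lockers opened.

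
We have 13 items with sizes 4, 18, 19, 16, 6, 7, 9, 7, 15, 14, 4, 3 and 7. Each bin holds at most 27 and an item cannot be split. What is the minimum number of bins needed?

5

Total = 19 + 18 + 16 + 15 + 14 + 9 + 7 + 7 + 7 + 6 + 4 + 4 + 3 = 129.
Lower bound: ⌈129/27⌉ = 5 bins.
A packing using 5 bins:
  bin 1: 19 + 7 = 26
  bin 2: 18 + 9 = 27
  bin 3: 16 + 7 + 4 = 27
  bin 4: 15 + 7 + 4 = 26
  bin 5: 14 + 6 + 3 = 23
This matches the lower bound, so 5 is optimal.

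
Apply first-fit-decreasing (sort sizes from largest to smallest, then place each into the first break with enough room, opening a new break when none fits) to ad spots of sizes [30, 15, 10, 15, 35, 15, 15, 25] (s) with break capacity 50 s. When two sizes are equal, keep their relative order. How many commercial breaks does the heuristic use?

4

Sorted descending: 35, 30, 25, 15, 15, 15, 15, 10.
  35 → break 1 (new)  [load 35/50]
  30 → break 2 (new)  [load 30/50]
  25 → break 3 (new)  [load 25/50]
  15 → break 1  [load 50/50]
  15 → break 2  [load 45/50]
  15 → break 3  [load 40/50]
  15 → break 4 (new)  [load 15/50]
  10 → break 3  [load 50/50]
4 commercial breaks opened.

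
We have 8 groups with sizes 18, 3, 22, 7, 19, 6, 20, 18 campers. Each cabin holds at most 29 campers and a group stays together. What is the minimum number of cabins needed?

5

Total = 22 + 20 + 19 + 18 + 18 + 7 + 6 + 3 = 113 campers.
Lower bound: ⌈113/29⌉ = 4 cabins.
Also, 5 groups each exceed 29/2 campers, and no two of those can share a cabin, so at least 5 cabins are needed.
A packing using 5 cabins:
  cabin 1: 22 + 7 = 29
  cabin 2: 20 + 6 + 3 = 29
  cabin 3: 19 = 19
  cabin 4: 18 = 18
  cabin 5: 18 = 18
This matches the lower bound, so 5 is optimal.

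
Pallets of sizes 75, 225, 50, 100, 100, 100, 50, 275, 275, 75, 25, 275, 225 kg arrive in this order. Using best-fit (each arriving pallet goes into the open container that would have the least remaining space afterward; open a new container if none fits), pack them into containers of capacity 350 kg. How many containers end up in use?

6

  75 → container 1 (new)  [load 75/350]
  225 → container 1  [load 300/350]
  50 → container 1  [load 350/350]
  100 → container 2 (new)  [load 100/350]
  100 → container 2  [load 200/350]
  100 → container 2  [load 300/350]
  50 → container 2  [load 350/350]
  275 → container 3 (new)  [load 275/350]
  275 → container 4 (new)  [load 275/350]
  75 → container 3  [load 350/350]
  25 → container 4  [load 300/350]
  275 → container 5 (new)  [load 275/350]
  225 → container 6 (new)  [load 225/350]
6 containers opened.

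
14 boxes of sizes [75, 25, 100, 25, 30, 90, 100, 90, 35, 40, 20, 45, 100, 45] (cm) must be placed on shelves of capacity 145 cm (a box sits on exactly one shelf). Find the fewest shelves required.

6

Total = 100 + 100 + 100 + 90 + 90 + 75 + 45 + 45 + 40 + 35 + 30 + 25 + 25 + 20 = 820 cm.
Lower bound: ⌈820/145⌉ = 6 shelves.
A packing using 6 shelves:
  shelf 1: 100 + 45 = 145
  shelf 2: 100 + 45 = 145
  shelf 3: 100 + 40 = 140
  shelf 4: 90 + 35 + 20 = 145
  shelf 5: 90 + 30 + 25 = 145
  shelf 6: 75 + 25 = 100
This matches the lower bound, so 6 is optimal.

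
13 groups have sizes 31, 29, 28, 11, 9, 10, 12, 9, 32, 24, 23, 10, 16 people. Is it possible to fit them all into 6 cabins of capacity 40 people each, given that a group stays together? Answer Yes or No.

Total = 244 people; ⌈244/40⌉ = 7.
At least 7 cabins are required, but only 6 are allowed.

No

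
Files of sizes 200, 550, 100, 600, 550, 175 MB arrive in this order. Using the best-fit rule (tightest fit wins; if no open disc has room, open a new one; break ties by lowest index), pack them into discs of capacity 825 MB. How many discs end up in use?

3

  200 → disc 1 (new)  [load 200/825]
  550 → disc 1  [load 750/825]
  100 → disc 2 (new)  [load 100/825]
  600 → disc 2  [load 700/825]
  550 → disc 3 (new)  [load 550/825]
  175 → disc 3  [load 725/825]
3 discs opened.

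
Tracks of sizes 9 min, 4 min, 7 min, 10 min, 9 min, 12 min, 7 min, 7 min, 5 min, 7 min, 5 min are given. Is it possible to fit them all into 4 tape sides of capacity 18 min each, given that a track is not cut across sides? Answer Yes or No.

Total = 82 min; ⌈82/18⌉ = 5.
At least 5 tape sides are required, but only 4 are allowed.

No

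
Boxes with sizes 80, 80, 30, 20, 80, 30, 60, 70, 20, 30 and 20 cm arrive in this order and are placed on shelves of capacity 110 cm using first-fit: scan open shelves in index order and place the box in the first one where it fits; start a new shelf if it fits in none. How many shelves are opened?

  80 → shelf 1 (new)  [load 80/110]
  80 → shelf 2 (new)  [load 80/110]
  30 → shelf 1  [load 110/110]
  20 → shelf 2  [load 100/110]
  80 → shelf 3 (new)  [load 80/110]
  30 → shelf 3  [load 110/110]
  60 → shelf 4 (new)  [load 60/110]
  70 → shelf 5 (new)  [load 70/110]
  20 → shelf 4  [load 80/110]
  30 → shelf 4  [load 110/110]
  20 → shelf 5  [load 90/110]
5 shelves opened.

5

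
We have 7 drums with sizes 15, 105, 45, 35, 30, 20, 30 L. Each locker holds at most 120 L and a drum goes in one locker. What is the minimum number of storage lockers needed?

Total = 105 + 45 + 35 + 30 + 30 + 20 + 15 = 280 L.
Lower bound: ⌈280/120⌉ = 3 storage lockers.
A packing using 3 storage lockers:
  locker 1: 105 + 15 = 120
  locker 2: 45 + 35 + 30 = 110
  locker 3: 30 + 20 = 50
This matches the lower bound, so 3 is optimal.

3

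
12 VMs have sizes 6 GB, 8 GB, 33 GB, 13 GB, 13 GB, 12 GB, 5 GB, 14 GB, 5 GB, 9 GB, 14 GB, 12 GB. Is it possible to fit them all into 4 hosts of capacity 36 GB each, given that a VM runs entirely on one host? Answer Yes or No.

Total = 144 GB; ⌈144/36⌉ = 4.
The bound of 4 does not rule out 4, but exhaustive search shows no assignment into 4 hosts of capacity 36 GB exists — the minimum is 5.

No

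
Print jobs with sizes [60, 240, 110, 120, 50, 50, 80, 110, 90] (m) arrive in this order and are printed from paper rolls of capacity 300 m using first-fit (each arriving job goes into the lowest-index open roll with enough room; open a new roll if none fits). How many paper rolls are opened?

  60 → roll 1 (new)  [load 60/300]
  240 → roll 1  [load 300/300]
  110 → roll 2 (new)  [load 110/300]
  120 → roll 2  [load 230/300]
  50 → roll 2  [load 280/300]
  50 → roll 3 (new)  [load 50/300]
  80 → roll 3  [load 130/300]
  110 → roll 3  [load 240/300]
  90 → roll 4 (new)  [load 90/300]
4 paper rolls opened.

4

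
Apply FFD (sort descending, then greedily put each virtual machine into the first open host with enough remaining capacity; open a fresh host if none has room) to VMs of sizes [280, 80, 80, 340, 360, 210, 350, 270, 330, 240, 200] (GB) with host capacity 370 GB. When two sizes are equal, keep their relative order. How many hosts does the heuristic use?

Sorted descending: 360, 350, 340, 330, 280, 270, 240, 210, 200, 80, 80.
  360 → host 1 (new)  [load 360/370]
  350 → host 2 (new)  [load 350/370]
  340 → host 3 (new)  [load 340/370]
  330 → host 4 (new)  [load 330/370]
  280 → host 5 (new)  [load 280/370]
  270 → host 6 (new)  [load 270/370]
  240 → host 7 (new)  [load 240/370]
  210 → host 8 (new)  [load 210/370]
  200 → host 9 (new)  [load 200/370]
  80 → host 5  [load 360/370]
  80 → host 6  [load 350/370]
9 hosts opened.

9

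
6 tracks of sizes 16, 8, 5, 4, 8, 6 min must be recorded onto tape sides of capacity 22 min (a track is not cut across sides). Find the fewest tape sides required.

Total = 16 + 8 + 8 + 6 + 5 + 4 = 47 min.
Lower bound: ⌈47/22⌉ = 3 tape sides.
A packing using 3 tape sides:
  side 1: 16 + 6 = 22
  side 2: 8 + 8 + 5 = 21
  side 3: 4 = 4
This matches the lower bound, so 3 is optimal.

3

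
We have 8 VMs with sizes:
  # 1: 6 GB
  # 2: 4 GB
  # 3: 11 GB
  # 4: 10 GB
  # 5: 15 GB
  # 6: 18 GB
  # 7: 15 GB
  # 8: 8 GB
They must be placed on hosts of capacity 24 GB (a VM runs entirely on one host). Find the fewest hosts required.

4

Total = 18 + 15 + 15 + 11 + 10 + 8 + 6 + 4 = 87 GB.
Lower bound: ⌈87/24⌉ = 4 hosts.
A packing using 4 hosts:
  host 1: 18 + 6 = 24
  host 2: 15 + 8 = 23
  host 3: 15 + 4 = 19
  host 4: 11 + 10 = 21
This matches the lower bound, so 4 is optimal.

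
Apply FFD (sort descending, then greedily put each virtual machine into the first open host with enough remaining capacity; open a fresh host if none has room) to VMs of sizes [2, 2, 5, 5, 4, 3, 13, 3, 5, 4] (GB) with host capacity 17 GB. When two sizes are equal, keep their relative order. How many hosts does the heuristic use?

Sorted descending: 13, 5, 5, 5, 4, 4, 3, 3, 2, 2.
  13 → host 1 (new)  [load 13/17]
  5 → host 2 (new)  [load 5/17]
  5 → host 2  [load 10/17]
  5 → host 2  [load 15/17]
  4 → host 1  [load 17/17]
  4 → host 3 (new)  [load 4/17]
  3 → host 3  [load 7/17]
  3 → host 3  [load 10/17]
  2 → host 2  [load 17/17]
  2 → host 3  [load 12/17]
3 hosts opened.

3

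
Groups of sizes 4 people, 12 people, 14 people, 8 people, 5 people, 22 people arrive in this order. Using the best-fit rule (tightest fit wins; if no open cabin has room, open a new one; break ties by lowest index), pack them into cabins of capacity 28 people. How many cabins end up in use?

3

  4 → cabin 1 (new)  [load 4/28]
  12 → cabin 1  [load 16/28]
  14 → cabin 2 (new)  [load 14/28]
  8 → cabin 1  [load 24/28]
  5 → cabin 2  [load 19/28]
  22 → cabin 3 (new)  [load 22/28]
3 cabins opened.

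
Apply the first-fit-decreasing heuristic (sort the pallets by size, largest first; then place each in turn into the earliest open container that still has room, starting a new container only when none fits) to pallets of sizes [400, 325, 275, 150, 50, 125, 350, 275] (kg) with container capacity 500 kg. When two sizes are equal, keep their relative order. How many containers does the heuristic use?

Sorted descending: 400, 350, 325, 275, 275, 150, 125, 50.
  400 → container 1 (new)  [load 400/500]
  350 → container 2 (new)  [load 350/500]
  325 → container 3 (new)  [load 325/500]
  275 → container 4 (new)  [load 275/500]
  275 → container 5 (new)  [load 275/500]
  150 → container 2  [load 500/500]
  125 → container 3  [load 450/500]
  50 → container 1  [load 450/500]
5 containers opened.

5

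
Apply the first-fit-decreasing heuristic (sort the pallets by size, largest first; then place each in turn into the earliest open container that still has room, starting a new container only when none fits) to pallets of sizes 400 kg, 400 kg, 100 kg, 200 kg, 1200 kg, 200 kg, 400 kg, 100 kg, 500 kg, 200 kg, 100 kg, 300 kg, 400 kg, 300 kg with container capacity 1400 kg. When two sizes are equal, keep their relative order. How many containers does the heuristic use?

4

Sorted descending: 1200, 500, 400, 400, 400, 400, 300, 300, 200, 200, 200, 100, 100, 100.
  1200 → container 1 (new)  [load 1200/1400]
  500 → container 2 (new)  [load 500/1400]
  400 → container 2  [load 900/1400]
  400 → container 2  [load 1300/1400]
  400 → container 3 (new)  [load 400/1400]
  400 → container 3  [load 800/1400]
  300 → container 3  [load 1100/1400]
  300 → container 3  [load 1400/1400]
  200 → container 1  [load 1400/1400]
  200 → container 4 (new)  [load 200/1400]
  200 → container 4  [load 400/1400]
  100 → container 2  [load 1400/1400]
  100 → container 4  [load 500/1400]
  100 → container 4  [load 600/1400]
4 containers opened.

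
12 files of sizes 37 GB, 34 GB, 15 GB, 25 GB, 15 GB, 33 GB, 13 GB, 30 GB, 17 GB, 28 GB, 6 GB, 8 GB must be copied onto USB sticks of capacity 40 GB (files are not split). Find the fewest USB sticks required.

Total = 37 + 34 + 33 + 30 + 28 + 25 + 17 + 15 + 15 + 13 + 8 + 6 = 261 GB.
Lower bound: ⌈261/40⌉ = 7 USB sticks.
A packing using 8 USB sticks:
  USB stick 1: 37 = 37
  USB stick 2: 34 + 6 = 40
  USB stick 3: 33 = 33
  USB stick 4: 30 + 8 = 38
  USB stick 5: 28 = 28
  USB stick 6: 25 + 15 = 40
  USB stick 7: 17 + 15 = 32
  USB stick 8: 13 = 13
No arrangement into 7 USB sticks stays within capacity, so 8 is optimal.

8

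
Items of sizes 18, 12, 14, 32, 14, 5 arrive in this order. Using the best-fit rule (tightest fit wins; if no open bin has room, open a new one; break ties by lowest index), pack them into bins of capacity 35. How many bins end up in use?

  18 → bin 1 (new)  [load 18/35]
  12 → bin 1  [load 30/35]
  14 → bin 2 (new)  [load 14/35]
  32 → bin 3 (new)  [load 32/35]
  14 → bin 2  [load 28/35]
  5 → bin 1  [load 35/35]
3 bins opened.

3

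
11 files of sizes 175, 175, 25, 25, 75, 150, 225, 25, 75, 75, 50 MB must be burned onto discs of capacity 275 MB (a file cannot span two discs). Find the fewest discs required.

Total = 225 + 175 + 175 + 150 + 75 + 75 + 75 + 50 + 25 + 25 + 25 = 1075 MB.
Lower bound: ⌈1075/275⌉ = 4 discs.
A packing using 4 discs:
  disc 1: 225 + 50 = 275
  disc 2: 175 + 75 + 25 = 275
  disc 3: 175 + 75 + 25 = 275
  disc 4: 150 + 75 + 25 = 250
This matches the lower bound, so 4 is optimal.

4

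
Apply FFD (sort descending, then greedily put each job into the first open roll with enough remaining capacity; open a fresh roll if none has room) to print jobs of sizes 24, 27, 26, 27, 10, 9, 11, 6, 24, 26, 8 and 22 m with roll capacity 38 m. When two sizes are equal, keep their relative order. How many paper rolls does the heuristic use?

7

Sorted descending: 27, 27, 26, 26, 24, 24, 22, 11, 10, 9, 8, 6.
  27 → roll 1 (new)  [load 27/38]
  27 → roll 2 (new)  [load 27/38]
  26 → roll 3 (new)  [load 26/38]
  26 → roll 4 (new)  [load 26/38]
  24 → roll 5 (new)  [load 24/38]
  24 → roll 6 (new)  [load 24/38]
  22 → roll 7 (new)  [load 22/38]
  11 → roll 1  [load 38/38]
  10 → roll 2  [load 37/38]
  9 → roll 3  [load 35/38]
  8 → roll 4  [load 34/38]
  6 → roll 5  [load 30/38]
7 paper rolls opened.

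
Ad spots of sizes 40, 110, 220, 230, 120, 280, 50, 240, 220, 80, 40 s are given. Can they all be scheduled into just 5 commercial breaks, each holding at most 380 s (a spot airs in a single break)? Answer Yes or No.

Yes

A valid assignment using 5 commercial breaks:
  break 1: 280 + 80 = 360
  break 2: 240 + 120 = 360
  break 3: 230 + 110 + 40 = 380
  break 4: 220 + 50 + 40 = 310
  break 5: 220 = 220
Every load is within 380 s, so 5 commercial breaks suffice.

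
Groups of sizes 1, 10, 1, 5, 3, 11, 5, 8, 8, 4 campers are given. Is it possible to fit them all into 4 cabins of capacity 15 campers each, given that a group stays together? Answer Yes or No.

A valid assignment using 4 cabins:
  cabin 1: 11 + 4 = 15
  cabin 2: 10 + 5 = 15
  cabin 3: 8 + 5 + 1 + 1 = 15
  cabin 4: 8 + 3 = 11
Every load is within 15 campers, so 4 cabins suffice.

Yes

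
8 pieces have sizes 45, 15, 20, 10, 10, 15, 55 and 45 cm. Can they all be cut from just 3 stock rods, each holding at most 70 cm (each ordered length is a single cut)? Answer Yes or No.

Total = 215 cm; ⌈215/70⌉ = 4.
At least 4 stock rods are required, but only 3 are allowed.

No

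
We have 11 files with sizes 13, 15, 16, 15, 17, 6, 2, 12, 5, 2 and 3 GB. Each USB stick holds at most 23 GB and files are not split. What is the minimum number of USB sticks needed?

6

Total = 17 + 16 + 15 + 15 + 13 + 12 + 6 + 5 + 3 + 2 + 2 = 106 GB.
Lower bound: ⌈106/23⌉ = 5 USB sticks.
Also, 6 files each exceed 23/2 GB, and no two of those can share a USB stick, so at least 6 USB sticks are needed.
A packing using 6 USB sticks:
  USB stick 1: 17 + 6 = 23
  USB stick 2: 16 + 5 + 2 = 23
  USB stick 3: 15 + 3 + 2 = 20
  USB stick 4: 15 = 15
  USB stick 5: 13 = 13
  USB stick 6: 12 = 12
This matches the lower bound, so 6 is optimal.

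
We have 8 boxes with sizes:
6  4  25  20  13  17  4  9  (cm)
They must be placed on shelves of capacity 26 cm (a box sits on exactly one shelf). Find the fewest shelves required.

4

Total = 25 + 20 + 17 + 13 + 9 + 6 + 4 + 4 = 98 cm.
Lower bound: ⌈98/26⌉ = 4 shelves.
A packing using 4 shelves:
  shelf 1: 25 = 25
  shelf 2: 20 + 6 = 26
  shelf 3: 17 + 9 = 26
  shelf 4: 13 + 4 + 4 = 21
This matches the lower bound, so 4 is optimal.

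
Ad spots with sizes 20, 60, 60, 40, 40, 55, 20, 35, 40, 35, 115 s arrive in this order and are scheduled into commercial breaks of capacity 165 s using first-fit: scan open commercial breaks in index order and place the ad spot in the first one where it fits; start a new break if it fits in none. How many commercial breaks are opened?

  20 → break 1 (new)  [load 20/165]
  60 → break 1  [load 80/165]
  60 → break 1  [load 140/165]
  40 → break 2 (new)  [load 40/165]
  40 → break 2  [load 80/165]
  55 → break 2  [load 135/165]
  20 → break 1  [load 160/165]
  35 → break 3 (new)  [load 35/165]
  40 → break 3  [load 75/165]
  35 → break 3  [load 110/165]
  115 → break 4 (new)  [load 115/165]
4 commercial breaks opened.

4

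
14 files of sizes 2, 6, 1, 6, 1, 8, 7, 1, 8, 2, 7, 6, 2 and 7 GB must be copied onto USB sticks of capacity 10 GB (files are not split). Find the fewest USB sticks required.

8

Total = 8 + 8 + 7 + 7 + 7 + 6 + 6 + 6 + 2 + 2 + 2 + 1 + 1 + 1 = 64 GB.
Lower bound: ⌈64/10⌉ = 7 USB sticks.
Also, 8 files each exceed 5 GB, and no two of those can share a USB stick, so at least 8 USB sticks are needed.
A packing using 8 USB sticks:
  USB stick 1: 8 + 2 = 10
  USB stick 2: 8 + 2 = 10
  USB stick 3: 7 + 2 + 1 = 10
  USB stick 4: 7 + 1 + 1 = 9
  USB stick 5: 7 = 7
  USB stick 6: 6 = 6
  USB stick 7: 6 = 6
  USB stick 8: 6 = 6
This matches the lower bound, so 8 is optimal.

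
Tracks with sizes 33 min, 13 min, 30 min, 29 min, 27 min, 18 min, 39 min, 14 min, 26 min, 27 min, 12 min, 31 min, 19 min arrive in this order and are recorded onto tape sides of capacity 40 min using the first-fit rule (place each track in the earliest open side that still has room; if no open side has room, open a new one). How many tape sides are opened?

  33 → side 1 (new)  [load 33/40]
  13 → side 2 (new)  [load 13/40]
  30 → side 3 (new)  [load 30/40]
  29 → side 4 (new)  [load 29/40]
  27 → side 2  [load 40/40]
  18 → side 5 (new)  [load 18/40]
  39 → side 6 (new)  [load 39/40]
  14 → side 5  [load 32/40]
  26 → side 7 (new)  [load 26/40]
  27 → side 8 (new)  [load 27/40]
  12 → side 7  [load 38/40]
  31 → side 9 (new)  [load 31/40]
  19 → side 10 (new)  [load 19/40]
10 tape sides opened.

10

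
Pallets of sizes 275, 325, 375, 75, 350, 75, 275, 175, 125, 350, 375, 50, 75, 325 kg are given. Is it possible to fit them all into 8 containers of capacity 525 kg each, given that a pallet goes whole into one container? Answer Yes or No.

Yes

A valid assignment using 8 containers:
  container 1: 375 + 125 = 500
  container 2: 375 + 75 + 75 = 525
  container 3: 350 + 175 = 525
  container 4: 350 + 75 + 50 = 475
  container 5: 325 = 325
  container 6: 325 = 325
  container 7: 275 = 275
  container 8: 275 = 275
Every load is within 525 kg, so 8 containers suffice.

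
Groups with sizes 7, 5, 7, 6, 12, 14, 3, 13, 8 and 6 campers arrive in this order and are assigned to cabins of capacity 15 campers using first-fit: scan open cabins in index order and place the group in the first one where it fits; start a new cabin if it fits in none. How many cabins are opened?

6

  7 → cabin 1 (new)  [load 7/15]
  5 → cabin 1  [load 12/15]
  7 → cabin 2 (new)  [load 7/15]
  6 → cabin 2  [load 13/15]
  12 → cabin 3 (new)  [load 12/15]
  14 → cabin 4 (new)  [load 14/15]
  3 → cabin 1  [load 15/15]
  13 → cabin 5 (new)  [load 13/15]
  8 → cabin 6 (new)  [load 8/15]
  6 → cabin 6  [load 14/15]
6 cabins opened.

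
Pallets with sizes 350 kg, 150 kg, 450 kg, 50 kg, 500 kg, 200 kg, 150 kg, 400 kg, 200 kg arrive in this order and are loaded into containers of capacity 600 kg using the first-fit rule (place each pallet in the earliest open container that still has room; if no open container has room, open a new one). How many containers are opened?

5

  350 → container 1 (new)  [load 350/600]
  150 → container 1  [load 500/600]
  450 → container 2 (new)  [load 450/600]
  50 → container 1  [load 550/600]
  500 → container 3 (new)  [load 500/600]
  200 → container 4 (new)  [load 200/600]
  150 → container 2  [load 600/600]
  400 → container 4  [load 600/600]
  200 → container 5 (new)  [load 200/600]
5 containers opened.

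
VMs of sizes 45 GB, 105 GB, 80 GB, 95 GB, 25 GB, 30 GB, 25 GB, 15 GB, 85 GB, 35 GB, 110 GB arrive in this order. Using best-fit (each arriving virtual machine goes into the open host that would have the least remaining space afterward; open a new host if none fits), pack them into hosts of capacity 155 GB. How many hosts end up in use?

5

  45 → host 1 (new)  [load 45/155]
  105 → host 1  [load 150/155]
  80 → host 2 (new)  [load 80/155]
  95 → host 3 (new)  [load 95/155]
  25 → host 3  [load 120/155]
  30 → host 3  [load 150/155]
  25 → host 2  [load 105/155]
  15 → host 2  [load 120/155]
  85 → host 4 (new)  [load 85/155]
  35 → host 2  [load 155/155]
  110 → host 5 (new)  [load 110/155]
5 hosts opened.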